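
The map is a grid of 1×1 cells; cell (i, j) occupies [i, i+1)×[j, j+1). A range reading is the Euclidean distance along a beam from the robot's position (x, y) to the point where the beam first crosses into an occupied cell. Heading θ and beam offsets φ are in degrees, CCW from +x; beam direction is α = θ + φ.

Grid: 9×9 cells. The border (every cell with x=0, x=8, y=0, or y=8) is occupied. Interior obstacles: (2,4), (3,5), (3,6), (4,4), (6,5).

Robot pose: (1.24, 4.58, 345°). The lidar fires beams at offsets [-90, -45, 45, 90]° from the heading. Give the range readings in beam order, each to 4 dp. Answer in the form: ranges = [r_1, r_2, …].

ranges = [0.9273, 4.1338, 2.0323, 3.5406]

beam 1: φ=-90°, α=255°
  dir = (cos 255°, sin 255°) = (-0.2588, -0.9659); from cell (1,4)
  next x-line at t=0.9273, next y-line at t=0.6005; Δt_x=3.8637, Δt_y=1.0353
    y: enter (1,3) at t=0.6005
    x: enter (0,3) at t=0.9273 ← occupied
  → r_1 = 0.9273
beam 2: φ=-45°, α=300°
  dir = (cos 300°, sin 300°) = (0.5000, -0.8660); from cell (1,4)
  next x-line at t=1.5200, next y-line at t=0.6697; Δt_x=2.0000, Δt_y=1.1547
    y: enter (1,3) at t=0.6697
    x: enter (2,3) at t=1.5200
    y: enter (2,2) at t=1.8244
    y: enter (2,1) at t=2.9791
    x: enter (3,1) at t=3.5200
    y: enter (3,0) at t=4.1338 ← occupied
  → r_2 = 4.1338
beam 3: φ=45°, α=30°
  dir = (cos 30°, sin 30°) = (0.8660, 0.5000); from cell (1,4)
  next x-line at t=0.8776, next y-line at t=0.8400; Δt_x=1.1547, Δt_y=2.0000
    y: enter (1,5) at t=0.8400
    x: enter (2,5) at t=0.8776
    x: enter (3,5) at t=2.0323 ← occupied
  → r_3 = 2.0323
beam 4: φ=90°, α=75°
  dir = (cos 75°, sin 75°) = (0.2588, 0.9659); from cell (1,4)
  next x-line at t=2.9364, next y-line at t=0.4348; Δt_x=3.8637, Δt_y=1.0353
    y: enter (1,5) at t=0.4348
    y: enter (1,6) at t=1.4701
    y: enter (1,7) at t=2.5054
    x: enter (2,7) at t=2.9364
    y: enter (2,8) at t=3.5406 ← occupied
  → r_4 = 3.5406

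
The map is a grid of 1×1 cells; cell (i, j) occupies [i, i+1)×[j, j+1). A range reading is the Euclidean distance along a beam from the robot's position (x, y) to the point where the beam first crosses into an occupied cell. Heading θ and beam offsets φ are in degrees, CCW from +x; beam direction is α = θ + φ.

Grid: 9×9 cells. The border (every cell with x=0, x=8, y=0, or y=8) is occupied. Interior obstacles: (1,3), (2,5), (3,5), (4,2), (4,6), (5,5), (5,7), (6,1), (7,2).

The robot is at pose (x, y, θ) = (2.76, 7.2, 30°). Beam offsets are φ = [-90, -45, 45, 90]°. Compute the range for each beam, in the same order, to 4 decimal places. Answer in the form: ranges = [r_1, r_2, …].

beam 1: φ=-90°, α=300°
  direction (0.5000, -0.8660); cell (2,7); t to first gridline: x 0.4800, y 0.2309 (then +2.0000 / +1.1547)
    (2,6) via y @ 0.2309
    (3,6) via x @ 0.4800
    (3,5) via y @ 1.3856  # hit
  → r_1 = 1.3856
beam 2: φ=-45°, α=345°
  direction (0.9659, -0.2588); cell (2,7); t to first gridline: x 0.2485, y 0.7727 (then +1.0353 / +3.8637)
    (3,7) via x @ 0.2485
    (3,6) via y @ 0.7727
    (4,6) via x @ 1.2837  # hit
  → r_2 = 1.2837
beam 3: φ=45°, α=75°
  direction (0.2588, 0.9659); cell (2,7); t to first gridline: x 0.9273, y 0.8282 (then +3.8637 / +1.0353)
    (2,8) via y @ 0.8282  # hit
  → r_3 = 0.8282
beam 4: φ=90°, α=120°
  direction (-0.5000, 0.8660); cell (2,7); t to first gridline: x 1.5200, y 0.9238 (then +2.0000 / +1.1547)
    (2,8) via y @ 0.9238  # hit
  → r_4 = 0.9238

ranges = [1.3856, 1.2837, 0.8282, 0.9238]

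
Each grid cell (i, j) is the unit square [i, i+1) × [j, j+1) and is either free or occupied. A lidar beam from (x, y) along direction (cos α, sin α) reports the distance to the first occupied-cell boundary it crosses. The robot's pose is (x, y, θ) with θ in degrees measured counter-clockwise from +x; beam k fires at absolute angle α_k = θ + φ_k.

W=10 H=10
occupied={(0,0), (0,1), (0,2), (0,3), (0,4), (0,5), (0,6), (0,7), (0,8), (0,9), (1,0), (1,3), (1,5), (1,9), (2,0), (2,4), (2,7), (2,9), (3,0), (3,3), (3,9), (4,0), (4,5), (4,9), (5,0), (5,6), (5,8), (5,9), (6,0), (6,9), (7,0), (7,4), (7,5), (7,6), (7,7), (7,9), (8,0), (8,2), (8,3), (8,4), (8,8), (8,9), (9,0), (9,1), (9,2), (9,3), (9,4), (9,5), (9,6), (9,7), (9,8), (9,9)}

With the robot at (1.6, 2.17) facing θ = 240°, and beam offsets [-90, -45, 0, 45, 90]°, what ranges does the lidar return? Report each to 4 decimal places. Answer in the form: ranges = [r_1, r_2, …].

beam 1: φ=-90°, α=150°
  dir = (cos 150°, sin 150°) = (-0.8660, 0.5000); from cell (1,2)
  next x-line at t=0.6928, next y-line at t=1.6600; Δt_x=1.1547, Δt_y=2.0000
    x: enter (0,2) at t=0.6928 ← occupied
  → r_1 = 0.6928
beam 2: φ=-45°, α=195°
  dir = (cos 195°, sin 195°) = (-0.9659, -0.2588); from cell (1,2)
  next x-line at t=0.6212, next y-line at t=0.6568; Δt_x=1.0353, Δt_y=3.8637
    x: enter (0,2) at t=0.6212 ← occupied
  → r_2 = 0.6212
beam 3: φ=0°, α=240°
  dir = (cos 240°, sin 240°) = (-0.5000, -0.8660); from cell (1,2)
  next x-line at t=1.2000, next y-line at t=0.1963; Δt_x=2.0000, Δt_y=1.1547
    y: enter (1,1) at t=0.1963
    x: enter (0,1) at t=1.2000 ← occupied
  → r_3 = 1.2000
beam 4: φ=45°, α=285°
  dir = (cos 285°, sin 285°) = (0.2588, -0.9659); from cell (1,2)
  next x-line at t=1.5455, next y-line at t=0.1760; Δt_x=3.8637, Δt_y=1.0353
    y: enter (1,1) at t=0.1760
    y: enter (1,0) at t=1.2113 ← occupied
  → r_4 = 1.2113
beam 5: φ=90°, α=330°
  dir = (cos 330°, sin 330°) = (0.8660, -0.5000); from cell (1,2)
  next x-line at t=0.4619, next y-line at t=0.3400; Δt_x=1.1547, Δt_y=2.0000
    y: enter (1,1) at t=0.3400
    x: enter (2,1) at t=0.4619
    x: enter (3,1) at t=1.6166
    y: enter (3,0) at t=2.3400 ← occupied
  → r_5 = 2.3400

ranges = [0.6928, 0.6212, 1.2000, 1.2113, 2.3400]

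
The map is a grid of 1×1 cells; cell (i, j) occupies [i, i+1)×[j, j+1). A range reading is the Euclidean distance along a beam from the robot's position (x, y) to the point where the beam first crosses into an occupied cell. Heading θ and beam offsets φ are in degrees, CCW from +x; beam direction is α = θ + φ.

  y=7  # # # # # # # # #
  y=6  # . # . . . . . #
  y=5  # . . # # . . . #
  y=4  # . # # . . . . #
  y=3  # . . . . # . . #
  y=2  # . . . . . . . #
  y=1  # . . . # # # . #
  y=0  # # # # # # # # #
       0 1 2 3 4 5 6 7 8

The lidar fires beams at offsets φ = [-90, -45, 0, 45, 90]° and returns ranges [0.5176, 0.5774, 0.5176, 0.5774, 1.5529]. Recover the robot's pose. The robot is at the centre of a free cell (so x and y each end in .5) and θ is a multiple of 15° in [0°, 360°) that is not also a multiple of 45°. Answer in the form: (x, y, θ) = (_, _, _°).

(x, y, θ) = (2.5, 5.5, 75°)

Enumerate (i+0.5, j+0.5, θ) over the 33 free cells and 16 admissible headings. For each, cast all 5 beams and compare to the given ranges.
  (1.5, 5.5, 105°): beam 1 = 1.5529 ≠ 0.5176 ✗
  (1.5, 1.5, 120°): beam 1 = 4.0415 ≠ 0.5176 ✗
  (3.5, 6.5, 150°): beam 1 = 0.5774 ≠ 0.5176 ✗
  (1.5, 1.5, 30°): beam 1 = 0.5774 ≠ 0.5176 ✗
  (2.5, 1.5, 165°): beam 1 = 2.5882 ≠ 0.5176 ✗
  …
  (2.5, 5.5, 75°): r_1=0.5176, r_2=0.5774, r_3=0.5176, r_4=0.5774, r_5=1.5529 — all match ✓
No second candidate reproduces the full scan.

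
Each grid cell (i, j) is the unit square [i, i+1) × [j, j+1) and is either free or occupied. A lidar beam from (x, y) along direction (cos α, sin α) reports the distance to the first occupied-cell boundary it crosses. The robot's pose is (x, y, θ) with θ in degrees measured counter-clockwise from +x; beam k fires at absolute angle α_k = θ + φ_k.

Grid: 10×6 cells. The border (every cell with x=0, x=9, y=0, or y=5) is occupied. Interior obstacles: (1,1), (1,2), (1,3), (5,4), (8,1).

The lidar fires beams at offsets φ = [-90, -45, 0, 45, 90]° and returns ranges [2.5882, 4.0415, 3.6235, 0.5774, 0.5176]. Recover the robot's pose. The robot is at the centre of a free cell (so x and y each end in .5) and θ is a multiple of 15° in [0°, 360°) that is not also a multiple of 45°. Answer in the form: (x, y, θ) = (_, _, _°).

The pose lattice has 27·16 = 432 candidates. Test each by forward raycasting.
  (5.5, 1.5, 75°): beam 1 = 1.9319 ≠ 2.5882 ✗
  (2.5, 1.5, 165°): beam 1 = 3.6235 ≠ 2.5882 ✗
  (3.5, 1.5, 345°): beam 1 = 0.5176 ≠ 2.5882 ✗
  (8.5, 4.5, 285°): beam 1 = 6.7293 ≠ 2.5882 ✗
  (7.5, 4.5, 120°): beam 1 = 1.0000 ≠ 2.5882 ✗
  …
  (4.5, 4.5, 285°): r_1=2.5882, r_2=4.0415, r_3=3.6235, r_4=0.5774, r_5=0.5176 — all match ✓
Only this pose fits every beam.

(x, y, θ) = (4.5, 4.5, 285°)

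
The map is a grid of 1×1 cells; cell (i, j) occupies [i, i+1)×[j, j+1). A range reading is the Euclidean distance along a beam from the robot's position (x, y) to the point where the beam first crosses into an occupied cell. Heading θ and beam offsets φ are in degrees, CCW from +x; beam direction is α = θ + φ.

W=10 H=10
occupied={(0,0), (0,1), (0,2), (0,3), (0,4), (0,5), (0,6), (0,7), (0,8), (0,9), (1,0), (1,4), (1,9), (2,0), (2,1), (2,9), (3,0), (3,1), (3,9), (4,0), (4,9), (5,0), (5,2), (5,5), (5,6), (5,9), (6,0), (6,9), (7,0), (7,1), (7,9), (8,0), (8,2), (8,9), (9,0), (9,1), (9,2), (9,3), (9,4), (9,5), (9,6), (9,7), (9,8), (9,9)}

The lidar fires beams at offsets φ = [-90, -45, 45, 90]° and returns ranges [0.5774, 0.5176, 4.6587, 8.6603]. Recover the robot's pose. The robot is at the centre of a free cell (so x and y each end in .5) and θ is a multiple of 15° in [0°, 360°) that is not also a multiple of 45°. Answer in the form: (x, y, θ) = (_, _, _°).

Candidates: 56 free-cell centres × 16 headings = 896 poses. Raycast each; keep the one whose scan matches to 4 dp.
  (8.5, 3.5, 255°): beam 1 = 7.7646 ≠ 0.5774 ✗
  (7.5, 3.5, 150°): beam 1 = 3.0000 ≠ 0.5774 ✗
  (8.5, 5.5, 210°): beam 1 = 4.0415 ≠ 0.5774 ✗
  …
  (5.5, 8.5, 150°): r_1=0.5774, r_2=0.5176, r_3=4.6587, r_4=8.6603 — all match ✓
Only this pose fits every beam.

(x, y, θ) = (5.5, 8.5, 150°)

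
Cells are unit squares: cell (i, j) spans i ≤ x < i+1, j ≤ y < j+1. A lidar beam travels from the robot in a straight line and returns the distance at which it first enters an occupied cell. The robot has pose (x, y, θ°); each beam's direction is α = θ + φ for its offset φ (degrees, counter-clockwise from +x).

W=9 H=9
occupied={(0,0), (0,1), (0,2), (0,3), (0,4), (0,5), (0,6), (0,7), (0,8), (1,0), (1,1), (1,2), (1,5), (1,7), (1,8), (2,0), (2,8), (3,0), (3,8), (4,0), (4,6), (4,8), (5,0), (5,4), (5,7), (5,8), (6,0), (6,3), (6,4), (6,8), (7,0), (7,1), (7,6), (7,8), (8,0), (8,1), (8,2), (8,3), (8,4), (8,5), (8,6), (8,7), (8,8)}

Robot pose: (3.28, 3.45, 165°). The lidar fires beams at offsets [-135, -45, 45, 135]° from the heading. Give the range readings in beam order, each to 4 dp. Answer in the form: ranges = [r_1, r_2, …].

ranges = [1.9861, 2.5600, 1.4780, 2.8290]

beam 1: φ=-135°, α=30°
  cosα=0.8660 sinα=0.5000 | (3,3) | tMaxX 0.8314 tMaxY 1.1000 | tΔX 1.1547 tΔY 2.0000
    t=0.8314 [x] (4,3)
    t=1.1000 [y] (4,4)
    t=1.9861 [x] (5,4) — stop
  → r_1 = 1.9861
beam 2: φ=-45°, α=120°
  cosα=-0.5000 sinα=0.8660 | (3,3) | tMaxX 0.5600 tMaxY 0.6351 | tΔX 2.0000 tΔY 1.1547
    t=0.5600 [x] (2,3)
    t=0.6351 [y] (2,4)
    t=1.7898 [y] (2,5)
    t=2.5600 [x] (1,5) — stop
  → r_2 = 2.5600
beam 3: φ=45°, α=210°
  cosα=-0.8660 sinα=-0.5000 | (3,3) | tMaxX 0.3233 tMaxY 0.9000 | tΔX 1.1547 tΔY 2.0000
    t=0.3233 [x] (2,3)
    t=0.9000 [y] (2,2)
    t=1.4780 [x] (1,2) — stop
  → r_3 = 1.4780
beam 4: φ=135°, α=300°
  cosα=0.5000 sinα=-0.8660 | (3,3) | tMaxX 1.4400 tMaxY 0.5196 | tΔX 2.0000 tΔY 1.1547
    t=0.5196 [y] (3,2)
    t=1.4400 [x] (4,2)
    t=1.6743 [y] (4,1)
    t=2.8290 [y] (4,0) — stop
  → r_4 = 2.8290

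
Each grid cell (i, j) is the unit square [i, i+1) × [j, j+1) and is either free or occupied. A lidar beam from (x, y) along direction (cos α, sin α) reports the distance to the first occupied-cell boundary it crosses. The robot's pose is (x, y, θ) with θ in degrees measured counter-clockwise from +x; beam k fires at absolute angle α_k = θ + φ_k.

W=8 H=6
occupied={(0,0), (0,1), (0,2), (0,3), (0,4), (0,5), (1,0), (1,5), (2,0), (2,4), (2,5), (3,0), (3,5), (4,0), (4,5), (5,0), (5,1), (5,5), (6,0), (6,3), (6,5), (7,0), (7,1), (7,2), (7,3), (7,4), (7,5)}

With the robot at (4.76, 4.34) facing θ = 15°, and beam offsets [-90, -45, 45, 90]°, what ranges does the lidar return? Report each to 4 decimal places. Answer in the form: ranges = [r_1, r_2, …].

beam 1: φ=-90°, α=285°
  dir = (cos 285°, sin 285°) = (0.2588, -0.9659); from cell (4,4)
  next x-line at t=0.9273, next y-line at t=0.3520; Δt_x=3.8637, Δt_y=1.0353
    y: enter (4,3) at t=0.3520
    x: enter (5,3) at t=0.9273
    y: enter (5,2) at t=1.3873
    y: enter (5,1) at t=2.4225 ← occupied
  → r_1 = 2.4225
beam 2: φ=-45°, α=330°
  dir = (cos 330°, sin 330°) = (0.8660, -0.5000); from cell (4,4)
  next x-line at t=0.2771, next y-line at t=0.6800; Δt_x=1.1547, Δt_y=2.0000
    x: enter (5,4) at t=0.2771
    y: enter (5,3) at t=0.6800
    x: enter (6,3) at t=1.4318 ← occupied
  → r_2 = 1.4318
beam 3: φ=45°, α=60°
  dir = (cos 60°, sin 60°) = (0.5000, 0.8660); from cell (4,4)
  next x-line at t=0.4800, next y-line at t=0.7621; Δt_x=2.0000, Δt_y=1.1547
    x: enter (5,4) at t=0.4800
    y: enter (5,5) at t=0.7621 ← occupied
  → r_3 = 0.7621
beam 4: φ=90°, α=105°
  dir = (cos 105°, sin 105°) = (-0.2588, 0.9659); from cell (4,4)
  next x-line at t=2.9364, next y-line at t=0.6833; Δt_x=3.8637, Δt_y=1.0353
    y: enter (4,5) at t=0.6833 ← occupied
  → r_4 = 0.6833

ranges = [2.4225, 1.4318, 0.7621, 0.6833]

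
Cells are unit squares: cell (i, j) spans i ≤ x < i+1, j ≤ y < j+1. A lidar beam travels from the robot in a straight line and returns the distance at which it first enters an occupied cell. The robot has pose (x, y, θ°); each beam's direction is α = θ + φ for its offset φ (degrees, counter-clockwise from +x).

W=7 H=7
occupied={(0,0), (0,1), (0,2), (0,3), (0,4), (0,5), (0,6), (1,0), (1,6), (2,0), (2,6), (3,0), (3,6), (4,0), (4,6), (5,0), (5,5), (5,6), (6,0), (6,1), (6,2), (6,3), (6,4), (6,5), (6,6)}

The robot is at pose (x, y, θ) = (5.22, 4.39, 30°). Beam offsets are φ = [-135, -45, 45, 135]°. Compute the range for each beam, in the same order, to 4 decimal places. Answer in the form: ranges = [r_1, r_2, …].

ranges = [3.5096, 0.8075, 0.6315, 4.3689]

beam 1: φ=-135°, α=255°
  cosα=-0.2588 sinα=-0.9659 | (5,4) | tMaxX 0.8500 tMaxY 0.4038 | tΔX 3.8637 tΔY 1.0353
    t=0.4038 [y] (5,3)
    t=0.8500 [x] (4,3)
    t=1.4390 [y] (4,2)
    t=2.4743 [y] (4,1)
    t=3.5096 [y] (4,0) — stop
  → r_1 = 3.5096
beam 2: φ=-45°, α=345°
  cosα=0.9659 sinα=-0.2588 | (5,4) | tMaxX 0.8075 tMaxY 1.5068 | tΔX 1.0353 tΔY 3.8637
    t=0.8075 [x] (6,4) — stop
  → r_2 = 0.8075
beam 3: φ=45°, α=75°
  cosα=0.2588 sinα=0.9659 | (5,4) | tMaxX 3.0137 tMaxY 0.6315 | tΔX 3.8637 tΔY 1.0353
    t=0.6315 [y] (5,5) — stop
  → r_3 = 0.6315
beam 4: φ=135°, α=165°
  cosα=-0.9659 sinα=0.2588 | (5,4) | tMaxX 0.2278 tMaxY 2.3569 | tΔX 1.0353 tΔY 3.8637
    t=0.2278 [x] (4,4)
    t=1.2630 [x] (3,4)
    t=2.2983 [x] (2,4)
    t=2.3569 [y] (2,5)
    t=3.3336 [x] (1,5)
    t=4.3689 [x] (0,5) — stop
  → r_4 = 4.3689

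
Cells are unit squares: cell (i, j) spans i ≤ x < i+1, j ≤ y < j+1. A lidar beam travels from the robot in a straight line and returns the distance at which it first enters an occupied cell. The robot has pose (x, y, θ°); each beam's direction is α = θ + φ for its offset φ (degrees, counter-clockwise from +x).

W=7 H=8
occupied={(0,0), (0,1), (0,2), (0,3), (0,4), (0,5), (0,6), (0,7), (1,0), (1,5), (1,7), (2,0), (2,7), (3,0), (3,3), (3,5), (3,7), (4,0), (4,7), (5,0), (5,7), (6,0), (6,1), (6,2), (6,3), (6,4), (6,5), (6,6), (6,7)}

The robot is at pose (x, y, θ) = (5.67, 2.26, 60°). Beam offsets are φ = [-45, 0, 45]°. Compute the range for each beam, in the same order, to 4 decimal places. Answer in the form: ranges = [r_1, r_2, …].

beam 1: φ=-45°, α=15°
  d=(0.9659,0.2588)  start (5,2)  tX=0.3416 tY=2.8591  stride 1/|dx|=1.0353 1/|dy|=3.8637
    cross x-line → (6,2), t=0.3416 (wall)
  → r_1 = 0.3416
beam 2: φ=0°, α=60°
  d=(0.5000,0.8660)  start (5,2)  tX=0.6600 tY=0.8545  stride 1/|dx|=2.0000 1/|dy|=1.1547
    cross x-line → (6,2), t=0.6600 (wall)
  → r_2 = 0.6600
beam 3: φ=45°, α=105°
  d=(-0.2588,0.9659)  start (5,2)  tX=2.5887 tY=0.7661  stride 1/|dx|=3.8637 1/|dy|=1.0353
    cross y-line → (5,3), t=0.7661
    cross y-line → (5,4), t=1.8014
    cross x-line → (4,4), t=2.5887
    cross y-line → (4,5), t=2.8367
    cross y-line → (4,6), t=3.8719
    cross y-line → (4,7), t=4.9072 (wall)
  → r_3 = 4.9072

ranges = [0.3416, 0.6600, 4.9072]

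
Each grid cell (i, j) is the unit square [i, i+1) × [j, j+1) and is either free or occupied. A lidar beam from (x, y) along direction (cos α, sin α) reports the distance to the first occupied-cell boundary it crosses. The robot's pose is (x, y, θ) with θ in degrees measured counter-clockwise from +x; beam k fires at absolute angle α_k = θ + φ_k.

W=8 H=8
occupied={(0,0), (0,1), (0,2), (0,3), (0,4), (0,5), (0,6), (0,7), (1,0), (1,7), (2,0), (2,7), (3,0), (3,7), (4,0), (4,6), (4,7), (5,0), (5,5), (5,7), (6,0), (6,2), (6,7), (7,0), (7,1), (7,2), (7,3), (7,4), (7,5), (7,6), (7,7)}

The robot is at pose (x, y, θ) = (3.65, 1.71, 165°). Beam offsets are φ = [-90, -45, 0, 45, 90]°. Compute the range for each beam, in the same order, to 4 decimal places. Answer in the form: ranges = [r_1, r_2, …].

ranges = [4.4413, 5.3000, 2.7435, 1.4200, 0.7350]

beam 1: φ=-90°, α=75°
  dir = (cos 75°, sin 75°) = (0.2588, 0.9659); from cell (3,1)
  next x-line at t=1.3523, next y-line at t=0.3002; Δt_x=3.8637, Δt_y=1.0353
    y: enter (3,2) at t=0.3002
    y: enter (3,3) at t=1.3355
    x: enter (4,3) at t=1.3523
    y: enter (4,4) at t=2.3708
    y: enter (4,5) at t=3.4061
    y: enter (4,6) at t=4.4413 ← occupied
  → r_1 = 4.4413
beam 2: φ=-45°, α=120°
  dir = (cos 120°, sin 120°) = (-0.5000, 0.8660); from cell (3,1)
  next x-line at t=1.3000, next y-line at t=0.3349; Δt_x=2.0000, Δt_y=1.1547
    y: enter (3,2) at t=0.3349
    x: enter (2,2) at t=1.3000
    y: enter (2,3) at t=1.4896
    y: enter (2,4) at t=2.6443
    x: enter (1,4) at t=3.3000
    y: enter (1,5) at t=3.7990
    y: enter (1,6) at t=4.9537
    x: enter (0,6) at t=5.3000 ← occupied
  → r_2 = 5.3000
beam 3: φ=0°, α=165°
  dir = (cos 165°, sin 165°) = (-0.9659, 0.2588); from cell (3,1)
  next x-line at t=0.6729, next y-line at t=1.1205; Δt_x=1.0353, Δt_y=3.8637
    x: enter (2,1) at t=0.6729
    y: enter (2,2) at t=1.1205
    x: enter (1,2) at t=1.7082
    x: enter (0,2) at t=2.7435 ← occupied
  → r_3 = 2.7435
beam 4: φ=45°, α=210°
  dir = (cos 210°, sin 210°) = (-0.8660, -0.5000); from cell (3,1)
  next x-line at t=0.7506, next y-line at t=1.4200; Δt_x=1.1547, Δt_y=2.0000
    x: enter (2,1) at t=0.7506
    y: enter (2,0) at t=1.4200 ← occupied
  → r_4 = 1.4200
beam 5: φ=90°, α=255°
  dir = (cos 255°, sin 255°) = (-0.2588, -0.9659); from cell (3,1)
  next x-line at t=2.5114, next y-line at t=0.7350; Δt_x=3.8637, Δt_y=1.0353
    y: enter (3,0) at t=0.7350 ← occupied
  → r_5 = 0.7350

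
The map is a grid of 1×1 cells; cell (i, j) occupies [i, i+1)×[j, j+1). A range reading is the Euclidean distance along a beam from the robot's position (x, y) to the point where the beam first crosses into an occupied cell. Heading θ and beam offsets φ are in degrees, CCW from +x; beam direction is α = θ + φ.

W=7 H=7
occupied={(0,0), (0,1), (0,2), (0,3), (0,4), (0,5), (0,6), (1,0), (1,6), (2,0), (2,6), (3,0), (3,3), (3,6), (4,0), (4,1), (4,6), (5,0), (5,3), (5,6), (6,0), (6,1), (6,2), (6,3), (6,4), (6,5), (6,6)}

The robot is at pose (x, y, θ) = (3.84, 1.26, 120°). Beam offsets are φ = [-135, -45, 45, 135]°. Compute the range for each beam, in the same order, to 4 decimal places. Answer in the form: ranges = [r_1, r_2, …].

ranges = [0.1656, 0.6182, 2.9402, 0.2692]

beam 1: φ=-135°, α=345°
  cosα=0.9659 sinα=-0.2588 | (3,1) | tMaxX 0.1656 tMaxY 1.0046 | tΔX 1.0353 tΔY 3.8637
    t=0.1656 [x] (4,1) — stop
  → r_1 = 0.1656
beam 2: φ=-45°, α=75°
  cosα=0.2588 sinα=0.9659 | (3,1) | tMaxX 0.6182 tMaxY 0.7661 | tΔX 3.8637 tΔY 1.0353
    t=0.6182 [x] (4,1) — stop
  → r_2 = 0.6182
beam 3: φ=45°, α=165°
  cosα=-0.9659 sinα=0.2588 | (3,1) | tMaxX 0.8696 tMaxY 2.8591 | tΔX 1.0353 tΔY 3.8637
    t=0.8696 [x] (2,1)
    t=1.9049 [x] (1,1)
    t=2.8591 [y] (1,2)
    t=2.9402 [x] (0,2) — stop
  → r_3 = 2.9402
beam 4: φ=135°, α=255°
  cosα=-0.2588 sinα=-0.9659 | (3,1) | tMaxX 3.2455 tMaxY 0.2692 | tΔX 3.8637 tΔY 1.0353
    t=0.2692 [y] (3,0) — stop
  → r_4 = 0.2692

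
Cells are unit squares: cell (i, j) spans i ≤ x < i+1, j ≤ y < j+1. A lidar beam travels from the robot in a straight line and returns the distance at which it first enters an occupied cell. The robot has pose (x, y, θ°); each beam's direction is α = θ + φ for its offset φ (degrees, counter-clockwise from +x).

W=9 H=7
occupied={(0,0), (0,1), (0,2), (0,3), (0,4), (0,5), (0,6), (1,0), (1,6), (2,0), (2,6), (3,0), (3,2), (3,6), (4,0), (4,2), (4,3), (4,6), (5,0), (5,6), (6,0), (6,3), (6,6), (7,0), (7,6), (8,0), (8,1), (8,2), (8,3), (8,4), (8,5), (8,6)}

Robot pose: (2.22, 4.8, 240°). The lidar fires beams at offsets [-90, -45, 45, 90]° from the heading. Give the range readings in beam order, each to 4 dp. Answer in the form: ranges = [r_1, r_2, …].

ranges = [1.4087, 1.2630, 3.9340, 2.0554]

beam 1: φ=-90°, α=150°
  dir = (cos 150°, sin 150°) = (-0.8660, 0.5000); from cell (2,4)
  next x-line at t=0.2540, next y-line at t=0.4000; Δt_x=1.1547, Δt_y=2.0000
    x: enter (1,4) at t=0.2540
    y: enter (1,5) at t=0.4000
    x: enter (0,5) at t=1.4087 ← occupied
  → r_1 = 1.4087
beam 2: φ=-45°, α=195°
  dir = (cos 195°, sin 195°) = (-0.9659, -0.2588); from cell (2,4)
  next x-line at t=0.2278, next y-line at t=3.0910; Δt_x=1.0353, Δt_y=3.8637
    x: enter (1,4) at t=0.2278
    x: enter (0,4) at t=1.2630 ← occupied
  → r_2 = 1.2630
beam 3: φ=45°, α=285°
  dir = (cos 285°, sin 285°) = (0.2588, -0.9659); from cell (2,4)
  next x-line at t=3.0137, next y-line at t=0.8282; Δt_x=3.8637, Δt_y=1.0353
    y: enter (2,3) at t=0.8282
    y: enter (2,2) at t=1.8635
    y: enter (2,1) at t=2.8988
    x: enter (3,1) at t=3.0137
    y: enter (3,0) at t=3.9340 ← occupied
  → r_3 = 3.9340
beam 4: φ=90°, α=330°
  dir = (cos 330°, sin 330°) = (0.8660, -0.5000); from cell (2,4)
  next x-line at t=0.9007, next y-line at t=1.6000; Δt_x=1.1547, Δt_y=2.0000
    x: enter (3,4) at t=0.9007
    y: enter (3,3) at t=1.6000
    x: enter (4,3) at t=2.0554 ← occupied
  → r_4 = 2.0554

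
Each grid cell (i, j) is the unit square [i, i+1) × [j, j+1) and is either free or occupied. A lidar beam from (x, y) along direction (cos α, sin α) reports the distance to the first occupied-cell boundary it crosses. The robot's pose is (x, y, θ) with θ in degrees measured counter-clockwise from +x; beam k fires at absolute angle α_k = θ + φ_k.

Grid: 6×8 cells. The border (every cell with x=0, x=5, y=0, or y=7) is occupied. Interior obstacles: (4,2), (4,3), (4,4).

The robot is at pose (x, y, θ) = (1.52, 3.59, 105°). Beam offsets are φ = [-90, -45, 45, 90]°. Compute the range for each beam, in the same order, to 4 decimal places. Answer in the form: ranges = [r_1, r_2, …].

beam 1: φ=-90°, α=15°
  d=(0.9659,0.2588)  start (1,3)  tX=0.4969 tY=1.5841  stride 1/|dx|=1.0353 1/|dy|=3.8637
    cross x-line → (2,3), t=0.4969
    cross x-line → (3,3), t=1.5322
    cross y-line → (3,4), t=1.5841
    cross x-line → (4,4), t=2.5675 (wall)
  → r_1 = 2.5675
beam 2: φ=-45°, α=60°
  d=(0.5000,0.8660)  start (1,3)  tX=0.9600 tY=0.4734  stride 1/|dx|=2.0000 1/|dy|=1.1547
    cross y-line → (1,4), t=0.4734
    cross x-line → (2,4), t=0.9600
    cross y-line → (2,5), t=1.6281
    cross y-line → (2,6), t=2.7828
    cross x-line → (3,6), t=2.9600
    cross y-line → (3,7), t=3.9375 (wall)
  → r_2 = 3.9375
beam 3: φ=45°, α=150°
  d=(-0.8660,0.5000)  start (1,3)  tX=0.6004 tY=0.8200  stride 1/|dx|=1.1547 1/|dy|=2.0000
    cross x-line → (0,3), t=0.6004 (wall)
  → r_3 = 0.6004
beam 4: φ=90°, α=195°
  d=(-0.9659,-0.2588)  start (1,3)  tX=0.5383 tY=2.2796  stride 1/|dx|=1.0353 1/|dy|=3.8637
    cross x-line → (0,3), t=0.5383 (wall)
  → r_4 = 0.5383

ranges = [2.5675, 3.9375, 0.6004, 0.5383]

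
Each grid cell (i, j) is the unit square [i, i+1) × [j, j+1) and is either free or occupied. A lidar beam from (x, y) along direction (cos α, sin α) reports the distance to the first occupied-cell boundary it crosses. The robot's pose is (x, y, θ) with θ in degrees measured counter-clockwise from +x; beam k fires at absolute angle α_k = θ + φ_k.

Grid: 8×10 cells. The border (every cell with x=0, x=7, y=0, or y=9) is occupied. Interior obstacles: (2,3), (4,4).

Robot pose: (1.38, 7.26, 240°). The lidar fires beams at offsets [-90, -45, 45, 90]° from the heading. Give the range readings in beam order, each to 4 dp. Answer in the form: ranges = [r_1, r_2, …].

ranges = [0.4388, 0.3934, 3.3750, 6.4894]

beam 1: φ=-90°, α=150°
  cosα=-0.8660 sinα=0.5000 | (1,7) | tMaxX 0.4388 tMaxY 1.4800 | tΔX 1.1547 tΔY 2.0000
    t=0.4388 [x] (0,7) — stop
  → r_1 = 0.4388
beam 2: φ=-45°, α=195°
  cosα=-0.9659 sinα=-0.2588 | (1,7) | tMaxX 0.3934 tMaxY 1.0046 | tΔX 1.0353 tΔY 3.8637
    t=0.3934 [x] (0,7) — stop
  → r_2 = 0.3934
beam 3: φ=45°, α=285°
  cosα=0.2588 sinα=-0.9659 | (1,7) | tMaxX 2.3955 tMaxY 0.2692 | tΔX 3.8637 tΔY 1.0353
    t=0.2692 [y] (1,6)
    t=1.3044 [y] (1,5)
    t=2.3397 [y] (1,4)
    t=2.3955 [x] (2,4)
    t=3.3750 [y] (2,3) — stop
  → r_3 = 3.3750
beam 4: φ=90°, α=330°
  cosα=0.8660 sinα=-0.5000 | (1,7) | tMaxX 0.7159 tMaxY 0.5200 | tΔX 1.1547 tΔY 2.0000
    t=0.5200 [y] (1,6)
    t=0.7159 [x] (2,6)
    t=1.8706 [x] (3,6)
    t=2.5200 [y] (3,5)
    t=3.0253 [x] (4,5)
    t=4.1800 [x] (5,5)
    t=4.5200 [y] (5,4)
    t=5.3347 [x] (6,4)
    t=6.4894 [x] (7,4) — stop
  → r_4 = 6.4894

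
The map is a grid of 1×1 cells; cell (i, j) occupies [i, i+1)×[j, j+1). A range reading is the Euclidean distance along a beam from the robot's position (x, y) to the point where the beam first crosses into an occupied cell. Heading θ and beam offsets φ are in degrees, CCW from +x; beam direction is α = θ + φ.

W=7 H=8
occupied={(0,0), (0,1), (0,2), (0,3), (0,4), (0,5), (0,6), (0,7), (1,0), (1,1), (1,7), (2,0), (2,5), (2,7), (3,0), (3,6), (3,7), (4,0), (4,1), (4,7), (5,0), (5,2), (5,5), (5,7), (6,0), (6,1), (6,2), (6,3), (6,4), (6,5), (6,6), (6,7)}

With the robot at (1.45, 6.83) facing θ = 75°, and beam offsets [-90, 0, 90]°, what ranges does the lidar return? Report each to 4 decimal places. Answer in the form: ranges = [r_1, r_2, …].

beam 1: φ=-90°, α=345°
  d=(0.9659,-0.2588)  start (1,6)  tX=0.5694 tY=3.2069  stride 1/|dx|=1.0353 1/|dy|=3.8637
    cross x-line → (2,6), t=0.5694
    cross x-line → (3,6), t=1.6047 (wall)
  → r_1 = 1.6047
beam 2: φ=0°, α=75°
  d=(0.2588,0.9659)  start (1,6)  tX=2.1250 tY=0.1760  stride 1/|dx|=3.8637 1/|dy|=1.0353
    cross y-line → (1,7), t=0.1760 (wall)
  → r_2 = 0.1760
beam 3: φ=90°, α=165°
  d=(-0.9659,0.2588)  start (1,6)  tX=0.4659 tY=0.6568  stride 1/|dx|=1.0353 1/|dy|=3.8637
    cross x-line → (0,6), t=0.4659 (wall)
  → r_3 = 0.4659

ranges = [1.6047, 0.1760, 0.4659]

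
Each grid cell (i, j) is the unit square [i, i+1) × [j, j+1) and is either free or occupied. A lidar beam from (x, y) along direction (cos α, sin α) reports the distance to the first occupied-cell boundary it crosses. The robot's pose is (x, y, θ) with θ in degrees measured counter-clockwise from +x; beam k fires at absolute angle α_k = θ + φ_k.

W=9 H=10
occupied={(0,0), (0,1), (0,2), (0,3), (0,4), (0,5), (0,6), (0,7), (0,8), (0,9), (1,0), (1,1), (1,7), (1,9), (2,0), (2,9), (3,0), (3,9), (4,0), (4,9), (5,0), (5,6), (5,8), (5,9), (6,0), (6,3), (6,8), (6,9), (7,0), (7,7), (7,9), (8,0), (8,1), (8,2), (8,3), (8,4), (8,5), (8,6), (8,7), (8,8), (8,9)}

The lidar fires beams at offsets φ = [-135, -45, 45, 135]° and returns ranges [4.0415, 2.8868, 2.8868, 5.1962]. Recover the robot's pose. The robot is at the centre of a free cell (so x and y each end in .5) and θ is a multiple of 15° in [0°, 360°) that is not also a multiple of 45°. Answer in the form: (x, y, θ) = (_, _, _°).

Enumerate (i+0.5, j+0.5, θ) over the 49 free cells and 16 admissible headings. For each, cast all 4 beams and compare to the given ranges.
  (3.5, 8.5, 60°): beam 1 = 7.7646 ≠ 4.0415 ✗
  (3.5, 2.5, 120°): beam 1 = 4.6587 ≠ 4.0415 ✗
  (7.5, 6.5, 255°): beam 1 = 0.5774 ≠ 4.0415 ✗
  …
  (3.5, 3.5, 255°): r_1=4.0415, r_2=2.8868, r_3=2.8868, r_4=5.1962 — all match ✓
Unique over the lattice → pose = (3.5, 3.5, 255°).

(x, y, θ) = (3.5, 3.5, 255°)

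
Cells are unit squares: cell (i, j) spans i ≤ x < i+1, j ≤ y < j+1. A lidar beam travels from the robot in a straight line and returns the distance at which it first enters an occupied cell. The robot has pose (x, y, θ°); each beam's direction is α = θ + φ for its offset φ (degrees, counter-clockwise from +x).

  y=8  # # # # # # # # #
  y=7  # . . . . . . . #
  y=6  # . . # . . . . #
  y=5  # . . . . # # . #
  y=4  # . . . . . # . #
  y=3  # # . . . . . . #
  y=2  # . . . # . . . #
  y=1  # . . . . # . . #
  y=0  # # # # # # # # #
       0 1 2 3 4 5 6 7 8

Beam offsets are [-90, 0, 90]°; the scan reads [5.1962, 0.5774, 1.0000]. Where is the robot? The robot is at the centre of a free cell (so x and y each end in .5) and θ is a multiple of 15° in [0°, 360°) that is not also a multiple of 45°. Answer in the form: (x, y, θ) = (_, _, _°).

(x, y, θ) = (4.5, 5.5, 30°)

Candidates: 42 free-cell centres × 16 headings = 672 poses. Raycast each; keep the one whose scan matches to 4 dp.
  (3.5, 5.5, 15°): beam 1 = 2.5882 ≠ 5.1962 ✗
  (6.5, 1.5, 330°): beam 1 = 0.5774 ≠ 5.1962 ✗
  (4.5, 3.5, 195°): beam 1 = 2.5882 ≠ 5.1962 ✗
  (5.5, 7.5, 330°): beam 1 = 7.5056 ≠ 5.1962 ✗
  …
  (4.5, 5.5, 30°): r_1=5.1962, r_2=0.5774, r_3=1.0000 — all match ✓
No second candidate reproduces the full scan.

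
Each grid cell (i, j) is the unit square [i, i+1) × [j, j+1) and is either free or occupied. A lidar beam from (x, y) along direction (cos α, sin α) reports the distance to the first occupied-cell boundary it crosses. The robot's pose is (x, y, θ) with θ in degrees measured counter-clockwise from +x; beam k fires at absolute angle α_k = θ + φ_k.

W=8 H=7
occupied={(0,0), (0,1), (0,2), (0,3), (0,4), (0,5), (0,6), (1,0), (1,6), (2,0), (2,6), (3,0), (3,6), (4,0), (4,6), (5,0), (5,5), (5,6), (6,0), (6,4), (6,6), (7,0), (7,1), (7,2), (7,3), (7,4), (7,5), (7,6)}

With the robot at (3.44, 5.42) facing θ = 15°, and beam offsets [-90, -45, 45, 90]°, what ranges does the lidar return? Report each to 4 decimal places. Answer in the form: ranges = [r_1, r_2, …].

ranges = [4.5759, 4.1107, 0.6697, 0.6005]

beam 1: φ=-90°, α=285°
  cosα=0.2588 sinα=-0.9659 | (3,5) | tMaxX 2.1637 tMaxY 0.4348 | tΔX 3.8637 tΔY 1.0353
    t=0.4348 [y] (3,4)
    t=1.4701 [y] (3,3)
    t=2.1637 [x] (4,3)
    t=2.5054 [y] (4,2)
    t=3.5406 [y] (4,1)
    t=4.5759 [y] (4,0) — stop
  → r_1 = 4.5759
beam 2: φ=-45°, α=330°
  cosα=0.8660 sinα=-0.5000 | (3,5) | tMaxX 0.6466 tMaxY 0.8400 | tΔX 1.1547 tΔY 2.0000
    t=0.6466 [x] (4,5)
    t=0.8400 [y] (4,4)
    t=1.8013 [x] (5,4)
    t=2.8400 [y] (5,3)
    t=2.9560 [x] (6,3)
    t=4.1107 [x] (7,3) — stop
  → r_2 = 4.1107
beam 3: φ=45°, α=60°
  cosα=0.5000 sinα=0.8660 | (3,5) | tMaxX 1.1200 tMaxY 0.6697 | tΔX 2.0000 tΔY 1.1547
    t=0.6697 [y] (3,6) — stop
  → r_3 = 0.6697
beam 4: φ=90°, α=105°
  cosα=-0.2588 sinα=0.9659 | (3,5) | tMaxX 1.7000 tMaxY 0.6005 | tΔX 3.8637 tΔY 1.0353
    t=0.6005 [y] (3,6) — stop
  → r_4 = 0.6005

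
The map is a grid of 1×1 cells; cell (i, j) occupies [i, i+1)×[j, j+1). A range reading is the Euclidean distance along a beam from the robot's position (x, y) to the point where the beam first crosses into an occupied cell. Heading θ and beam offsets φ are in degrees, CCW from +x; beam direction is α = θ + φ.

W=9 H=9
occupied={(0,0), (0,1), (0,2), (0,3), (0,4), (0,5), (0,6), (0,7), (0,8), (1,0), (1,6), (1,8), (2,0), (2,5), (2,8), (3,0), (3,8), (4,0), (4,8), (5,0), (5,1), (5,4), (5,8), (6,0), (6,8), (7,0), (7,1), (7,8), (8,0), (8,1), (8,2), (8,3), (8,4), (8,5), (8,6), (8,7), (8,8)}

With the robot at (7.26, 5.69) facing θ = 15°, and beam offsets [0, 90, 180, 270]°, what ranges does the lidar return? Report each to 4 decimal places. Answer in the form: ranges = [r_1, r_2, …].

beam 1: φ=0°, α=15°
  d=(0.9659,0.2588)  start (7,5)  tX=0.7661 tY=1.1977  stride 1/|dx|=1.0353 1/|dy|=3.8637
    cross x-line → (8,5), t=0.7661 (wall)
  → r_1 = 0.7661
beam 2: φ=90°, α=105°
  d=(-0.2588,0.9659)  start (7,5)  tX=1.0046 tY=0.3209  stride 1/|dx|=3.8637 1/|dy|=1.0353
    cross y-line → (7,6), t=0.3209
    cross x-line → (6,6), t=1.0046
    cross y-line → (6,7), t=1.3562
    cross y-line → (6,8), t=2.3915 (wall)
  → r_2 = 2.3915
beam 3: φ=180°, α=195°
  d=(-0.9659,-0.2588)  start (7,5)  tX=0.2692 tY=2.6660  stride 1/|dx|=1.0353 1/|dy|=3.8637
    cross x-line → (6,5), t=0.2692
    cross x-line → (5,5), t=1.3044
    cross x-line → (4,5), t=2.3397
    cross y-line → (4,4), t=2.6660
    cross x-line → (3,4), t=3.3750
    cross x-line → (2,4), t=4.4103
    cross x-line → (1,4), t=5.4456
    cross x-line → (0,4), t=6.4808 (wall)
  → r_3 = 6.4808
beam 4: φ=270°, α=285°
  d=(0.2588,-0.9659)  start (7,5)  tX=2.8591 tY=0.7143  stride 1/|dx|=3.8637 1/|dy|=1.0353
    cross y-line → (7,4), t=0.7143
    cross y-line → (7,3), t=1.7496
    cross y-line → (7,2), t=2.7849
    cross x-line → (8,2), t=2.8591 (wall)
  → r_4 = 2.8591

ranges = [0.7661, 2.3915, 6.4808, 2.8591]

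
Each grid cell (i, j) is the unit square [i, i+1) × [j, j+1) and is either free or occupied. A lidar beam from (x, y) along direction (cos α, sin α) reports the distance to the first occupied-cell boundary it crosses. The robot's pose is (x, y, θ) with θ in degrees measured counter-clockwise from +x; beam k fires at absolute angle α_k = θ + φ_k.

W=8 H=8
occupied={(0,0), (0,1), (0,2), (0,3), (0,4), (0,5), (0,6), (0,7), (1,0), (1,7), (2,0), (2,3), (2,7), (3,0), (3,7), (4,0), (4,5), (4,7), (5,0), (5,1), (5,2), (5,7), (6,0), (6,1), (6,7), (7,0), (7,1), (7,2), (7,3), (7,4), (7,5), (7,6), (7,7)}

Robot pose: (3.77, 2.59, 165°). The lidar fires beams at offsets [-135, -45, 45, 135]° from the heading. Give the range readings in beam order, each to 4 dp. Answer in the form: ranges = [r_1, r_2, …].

beam 1: φ=-135°, α=30°
  direction (0.8660, 0.5000); cell (3,2); t to first gridline: x 0.2656, y 0.8200 (then +1.1547 / +2.0000)
    (4,2) via x @ 0.2656
    (4,3) via y @ 0.8200
    (5,3) via x @ 1.4203
    (6,3) via x @ 2.5750
    (6,4) via y @ 2.8200
    (7,4) via x @ 3.7297  # hit
  → r_1 = 3.7297
beam 2: φ=-45°, α=120°
  direction (-0.5000, 0.8660); cell (3,2); t to first gridline: x 1.5400, y 0.4734 (then +2.0000 / +1.1547)
    (3,3) via y @ 0.4734
    (2,3) via x @ 1.5400  # hit
  → r_2 = 1.5400
beam 3: φ=45°, α=210°
  direction (-0.8660, -0.5000); cell (3,2); t to first gridline: x 0.8891, y 1.1800 (then +1.1547 / +2.0000)
    (2,2) via x @ 0.8891
    (2,1) via y @ 1.1800
    (1,1) via x @ 2.0438
    (1,0) via y @ 3.1800  # hit
  → r_3 = 3.1800
beam 4: φ=135°, α=300°
  direction (0.5000, -0.8660); cell (3,2); t to first gridline: x 0.4600, y 0.6813 (then +2.0000 / +1.1547)
    (4,2) via x @ 0.4600
    (4,1) via y @ 0.6813
    (4,0) via y @ 1.8360  # hit
  → r_4 = 1.8360

ranges = [3.7297, 1.5400, 3.1800, 1.8360]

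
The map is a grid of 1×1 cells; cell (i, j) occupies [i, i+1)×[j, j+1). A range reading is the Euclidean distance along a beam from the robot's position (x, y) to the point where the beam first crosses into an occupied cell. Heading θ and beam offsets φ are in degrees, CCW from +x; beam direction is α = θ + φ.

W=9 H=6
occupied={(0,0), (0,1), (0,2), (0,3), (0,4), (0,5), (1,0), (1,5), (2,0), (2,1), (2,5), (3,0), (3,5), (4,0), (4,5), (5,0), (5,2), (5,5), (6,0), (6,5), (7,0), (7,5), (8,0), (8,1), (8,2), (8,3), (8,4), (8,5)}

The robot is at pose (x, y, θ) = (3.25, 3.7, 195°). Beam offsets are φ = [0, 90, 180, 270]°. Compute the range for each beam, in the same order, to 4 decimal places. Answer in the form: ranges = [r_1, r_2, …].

beam 1: φ=0°, α=195°
  cosα=-0.9659 sinα=-0.2588 | (3,3) | tMaxX 0.2588 tMaxY 2.7046 | tΔX 1.0353 tΔY 3.8637
    t=0.2588 [x] (2,3)
    t=1.2941 [x] (1,3)
    t=2.3294 [x] (0,3) — stop
  → r_1 = 2.3294
beam 2: φ=90°, α=285°
  cosα=0.2588 sinα=-0.9659 | (3,3) | tMaxX 2.8978 tMaxY 0.7247 | tΔX 3.8637 tΔY 1.0353
    t=0.7247 [y] (3,2)
    t=1.7600 [y] (3,1)
    t=2.7952 [y] (3,0) — stop
  → r_2 = 2.7952
beam 3: φ=180°, α=15°
  cosα=0.9659 sinα=0.2588 | (3,3) | tMaxX 0.7765 tMaxY 1.1591 | tΔX 1.0353 tΔY 3.8637
    t=0.7765 [x] (4,3)
    t=1.1591 [y] (4,4)
    t=1.8117 [x] (5,4)
    t=2.8470 [x] (6,4)
    t=3.8823 [x] (7,4)
    t=4.9176 [x] (8,4) — stop
  → r_3 = 4.9176
beam 4: φ=270°, α=105°
  cosα=-0.2588 sinα=0.9659 | (3,3) | tMaxX 0.9659 tMaxY 0.3106 | tΔX 3.8637 tΔY 1.0353
    t=0.3106 [y] (3,4)
    t=0.9659 [x] (2,4)
    t=1.3459 [y] (2,5) — stop
  → r_4 = 1.3459

ranges = [2.3294, 2.7952, 4.9176, 1.3459]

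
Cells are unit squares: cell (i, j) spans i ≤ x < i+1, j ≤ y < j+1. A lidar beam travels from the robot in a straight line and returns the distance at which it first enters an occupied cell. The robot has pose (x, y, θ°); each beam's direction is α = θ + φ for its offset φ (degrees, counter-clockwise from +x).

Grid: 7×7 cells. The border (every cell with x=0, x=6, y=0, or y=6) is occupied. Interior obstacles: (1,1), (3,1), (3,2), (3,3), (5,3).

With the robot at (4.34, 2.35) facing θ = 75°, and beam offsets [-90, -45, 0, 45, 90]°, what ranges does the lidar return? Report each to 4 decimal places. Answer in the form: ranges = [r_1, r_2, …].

beam 1: φ=-90°, α=345°
  d=(0.9659,-0.2588)  start (4,2)  tX=0.6833 tY=1.3523  stride 1/|dx|=1.0353 1/|dy|=3.8637
    cross x-line → (5,2), t=0.6833
    cross y-line → (5,1), t=1.3523
    cross x-line → (6,1), t=1.7186 (wall)
  → r_1 = 1.7186
beam 2: φ=-45°, α=30°
  d=(0.8660,0.5000)  start (4,2)  tX=0.7621 tY=1.3000  stride 1/|dx|=1.1547 1/|dy|=2.0000
    cross x-line → (5,2), t=0.7621
    cross y-line → (5,3), t=1.3000 (wall)
  → r_2 = 1.3000
beam 3: φ=0°, α=75°
  d=(0.2588,0.9659)  start (4,2)  tX=2.5500 tY=0.6729  stride 1/|dx|=3.8637 1/|dy|=1.0353
    cross y-line → (4,3), t=0.6729
    cross y-line → (4,4), t=1.7082
    cross x-line → (5,4), t=2.5500
    cross y-line → (5,5), t=2.7435
    cross y-line → (5,6), t=3.7788 (wall)
  → r_3 = 3.7788
beam 4: φ=45°, α=120°
  d=(-0.5000,0.8660)  start (4,2)  tX=0.6800 tY=0.7506  stride 1/|dx|=2.0000 1/|dy|=1.1547
    cross x-line → (3,2), t=0.6800 (wall)
  → r_4 = 0.6800
beam 5: φ=90°, α=165°
  d=(-0.9659,0.2588)  start (4,2)  tX=0.3520 tY=2.5114  stride 1/|dx|=1.0353 1/|dy|=3.8637
    cross x-line → (3,2), t=0.3520 (wall)
  → r_5 = 0.3520

ranges = [1.7186, 1.3000, 3.7788, 0.6800, 0.3520]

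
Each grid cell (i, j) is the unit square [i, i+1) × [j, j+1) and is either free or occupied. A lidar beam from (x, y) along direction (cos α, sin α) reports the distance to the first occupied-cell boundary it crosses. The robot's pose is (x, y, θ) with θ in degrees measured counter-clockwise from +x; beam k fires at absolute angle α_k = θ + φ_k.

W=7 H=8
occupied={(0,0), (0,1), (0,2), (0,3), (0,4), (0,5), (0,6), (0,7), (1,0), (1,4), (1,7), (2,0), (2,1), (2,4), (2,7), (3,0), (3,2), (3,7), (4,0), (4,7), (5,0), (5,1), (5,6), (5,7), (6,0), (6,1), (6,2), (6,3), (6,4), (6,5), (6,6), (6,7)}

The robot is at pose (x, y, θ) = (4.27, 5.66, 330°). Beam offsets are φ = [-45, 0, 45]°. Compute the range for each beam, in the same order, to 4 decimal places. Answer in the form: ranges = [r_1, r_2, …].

beam 1: φ=-45°, α=285°
  d=(0.2588,-0.9659)  start (4,5)  tX=2.8205 tY=0.6833  stride 1/|dx|=3.8637 1/|dy|=1.0353
    cross y-line → (4,4), t=0.6833
    cross y-line → (4,3), t=1.7186
    cross y-line → (4,2), t=2.7538
    cross x-line → (5,2), t=2.8205
    cross y-line → (5,1), t=3.7891 (wall)
  → r_1 = 3.7891
beam 2: φ=0°, α=330°
  d=(0.8660,-0.5000)  start (4,5)  tX=0.8429 tY=1.3200  stride 1/|dx|=1.1547 1/|dy|=2.0000
    cross x-line → (5,5), t=0.8429
    cross y-line → (5,4), t=1.3200
    cross x-line → (6,4), t=1.9976 (wall)
  → r_2 = 1.9976
beam 3: φ=45°, α=15°
  d=(0.9659,0.2588)  start (4,5)  tX=0.7558 tY=1.3137  stride 1/|dx|=1.0353 1/|dy|=3.8637
    cross x-line → (5,5), t=0.7558
    cross y-line → (5,6), t=1.3137 (wall)
  → r_3 = 1.3137

ranges = [3.7891, 1.9976, 1.3137]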